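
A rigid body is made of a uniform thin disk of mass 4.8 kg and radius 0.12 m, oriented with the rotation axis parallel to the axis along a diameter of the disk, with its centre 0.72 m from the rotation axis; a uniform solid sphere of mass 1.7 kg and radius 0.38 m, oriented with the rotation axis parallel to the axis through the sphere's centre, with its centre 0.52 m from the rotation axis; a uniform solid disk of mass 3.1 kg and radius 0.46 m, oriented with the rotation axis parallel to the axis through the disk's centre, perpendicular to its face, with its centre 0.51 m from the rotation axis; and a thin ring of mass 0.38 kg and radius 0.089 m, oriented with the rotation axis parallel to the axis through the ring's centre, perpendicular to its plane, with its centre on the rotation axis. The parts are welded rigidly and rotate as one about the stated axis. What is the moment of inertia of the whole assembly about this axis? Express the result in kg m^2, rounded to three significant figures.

Thin disk: I_cm = (1/4)MR² = (1/4)(4.8)(0.12)² = 0.01728 kg m^2; centre at d = 0.72 m, so I = I_cm + Md² gives I = 0.01728 + (4.8)(0.72)² = 2.5056 kg m^2.
Solid sphere: I_cm = (2/5)MR² = (2/5)(1.7)(0.38)² = 0.098192 kg m^2; centre at d = 0.52 m, so I = I_cm + Md² gives I = 0.098192 + (1.7)(0.52)² = 0.55787 kg m^2.
Solid disk: I_cm = (1/2)MR² = (1/2)(3.1)(0.46)² = 0.32798 kg m^2; centre at d = 0.51 m, so I = I_cm + Md² gives I = 0.32798 + (3.1)(0.51)² = 1.1343 kg m^2.
Thin ring: I_cm = MR² = (0.38)(0.089)² = 0.00301 kg m^2; axis through the centre, so I = 0.00301 kg m^2.
Total I = 2.5056 + 0.55787 + 1.1343 + 0.00301 = 4.2008 kg m^2.

4.20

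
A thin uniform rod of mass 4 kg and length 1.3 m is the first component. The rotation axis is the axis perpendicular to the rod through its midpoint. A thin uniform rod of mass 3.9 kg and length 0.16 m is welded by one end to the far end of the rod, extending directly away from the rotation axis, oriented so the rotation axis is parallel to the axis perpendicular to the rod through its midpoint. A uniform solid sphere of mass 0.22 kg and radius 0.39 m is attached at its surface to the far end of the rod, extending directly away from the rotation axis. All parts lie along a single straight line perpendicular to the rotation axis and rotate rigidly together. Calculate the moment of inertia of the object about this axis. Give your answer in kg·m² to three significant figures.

2.98

Thin rod: I_cm = (1/12)ML² = (1/12)(4)(1.3)² = 0.56333 kg·m²; axis through the centre, so I = 0.56333 kg·m².
Thin rod: I_cm = (1/12)ML² = (1/12)(3.9)(0.16)² = 0.00832 kg·m²; centre at d = 0.65 + 0.08 = 0.73 m, so I = I_cm + Md² gives I = 0.00832 + (3.9)(0.73)² = 2.0866 kg·m².
Solid sphere: I_cm = (2/5)MR² = (2/5)(0.22)(0.39)² = 0.013385 kg·m²; centre at d = 0.65 + 0.08 + 0.08 + 0.39 = 1.2 m, so I = I_cm + Md² gives I = 0.013385 + (0.22)(1.2)² = 0.33018 kg·m².
Total I = 0.56333 + 2.0866 + 0.33018 = 2.9801 kg·m².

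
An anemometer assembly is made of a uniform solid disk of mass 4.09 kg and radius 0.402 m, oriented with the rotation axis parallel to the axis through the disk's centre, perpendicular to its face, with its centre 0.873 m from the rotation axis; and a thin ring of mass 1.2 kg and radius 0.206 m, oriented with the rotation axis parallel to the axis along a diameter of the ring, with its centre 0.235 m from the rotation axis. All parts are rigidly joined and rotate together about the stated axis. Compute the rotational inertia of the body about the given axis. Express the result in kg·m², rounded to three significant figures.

3.54

Solid disk: I_cm = (1/2)MR² = (1/2)(4.09)(0.402)² = 0.33048 kg·m²; centre at d = 0.873 m, so I = I_cm + Md² gives I = 0.33048 + (4.09)(0.873)² = 3.4476 kg·m².
Thin ring: I_cm = (1/2)MR² = (1/2)(1.2)(0.206)² = 0.025462 kg·m²; centre at d = 0.235 m, so I = I_cm + Md² gives I = 0.025462 + (1.2)(0.235)² = 0.091732 kg·m².
Total I = 3.4476 + 0.091732 = 3.5393 kg·m².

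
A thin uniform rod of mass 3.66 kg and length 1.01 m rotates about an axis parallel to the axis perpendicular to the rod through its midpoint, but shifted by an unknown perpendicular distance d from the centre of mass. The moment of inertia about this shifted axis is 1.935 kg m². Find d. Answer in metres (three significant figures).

0.666

About the centre-of-mass axis, I_cm = (1/12)ML² = (1/12)(3.66)(1.01)² = 0.31113 kg m².
Parallel axis theorem: I = I_cm + Md², so Md² = 1.935 − 0.31113 = 1.6239 kg m².
d = √(1.6239 / 3.66) = 0.66609 m.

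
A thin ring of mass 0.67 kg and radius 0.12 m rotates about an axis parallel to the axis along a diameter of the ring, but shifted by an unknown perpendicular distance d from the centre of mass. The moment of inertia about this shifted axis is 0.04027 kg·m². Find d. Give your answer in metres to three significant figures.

0.230

About the centre-of-mass axis, I_cm = (1/2)MR² = (1/2)(0.67)(0.12)² = 0.004824 kg·m².
Parallel axis theorem: I = I_cm + Md², so Md² = 0.04027 − 0.004824 = 0.035446 kg·m².
d = √(0.035446 / 0.67) = 0.23001 m.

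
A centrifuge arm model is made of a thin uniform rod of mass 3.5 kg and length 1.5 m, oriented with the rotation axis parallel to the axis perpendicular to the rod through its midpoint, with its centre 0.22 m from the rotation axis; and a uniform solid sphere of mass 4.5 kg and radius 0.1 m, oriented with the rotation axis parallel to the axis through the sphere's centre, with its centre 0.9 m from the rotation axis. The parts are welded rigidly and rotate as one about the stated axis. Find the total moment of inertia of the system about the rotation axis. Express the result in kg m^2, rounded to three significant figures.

Thin rod: I_cm = (1/12)ML² = (1/12)(3.5)(1.5)² = 0.65625 kg m^2; centre at d = 0.22 m, so the parallel axis theorem gives I = 0.65625 + (3.5)(0.22)² = 0.82565 kg m^2.
Solid sphere: I_cm = (2/5)MR² = (2/5)(4.5)(0.1)² = 0.018 kg m^2; centre at d = 0.9 m, so the parallel axis theorem gives I = 0.018 + (4.5)(0.9)² = 3.663 kg m^2.
Total I = 0.82565 + 3.663 = 4.4886 kg m^2.

4.49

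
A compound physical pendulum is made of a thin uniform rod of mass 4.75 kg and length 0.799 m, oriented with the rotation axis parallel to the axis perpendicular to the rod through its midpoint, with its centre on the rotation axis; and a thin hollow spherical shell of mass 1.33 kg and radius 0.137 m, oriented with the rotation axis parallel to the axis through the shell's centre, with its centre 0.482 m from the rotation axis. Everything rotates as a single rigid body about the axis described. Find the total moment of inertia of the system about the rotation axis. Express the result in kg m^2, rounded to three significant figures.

0.578

Thin rod: I_cm = (1/12)ML² = (1/12)(4.75)(0.799)² = 0.2527 kg m^2; axis through the centre, so I = 0.2527 kg m^2.
Spherical shell: I_cm = (2/3)MR² = (2/3)(1.33)(0.137)² = 0.016642 kg m^2; centre at d = 0.482 m, so the parallel axis theorem gives I = 0.016642 + (1.33)(0.482)² = 0.32563 kg m^2.
Total I = 0.2527 + 0.32563 = 0.57833 kg m^2.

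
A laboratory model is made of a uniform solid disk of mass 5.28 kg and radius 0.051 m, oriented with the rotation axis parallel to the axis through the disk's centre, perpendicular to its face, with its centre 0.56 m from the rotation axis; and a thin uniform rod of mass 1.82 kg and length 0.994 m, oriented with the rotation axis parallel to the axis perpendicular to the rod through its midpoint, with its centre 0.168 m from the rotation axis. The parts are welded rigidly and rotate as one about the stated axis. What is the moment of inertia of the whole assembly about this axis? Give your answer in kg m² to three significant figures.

Solid disk: I_cm = (1/2)MR² = (1/2)(5.28)(0.051)² = 0.0068666 kg m²; centre at d = 0.56 m, so I = I_cm + Md² gives I = 0.0068666 + (5.28)(0.56)² = 1.6627 kg m².
Thin rod: I_cm = (1/12)ML² = (1/12)(1.82)(0.994)² = 0.14985 kg m²; centre at d = 0.168 m, so I = I_cm + Md² gives I = 0.14985 + (1.82)(0.168)² = 0.20122 kg m².
Total I = 1.6627 + 0.20122 = 1.8639 kg m².

1.86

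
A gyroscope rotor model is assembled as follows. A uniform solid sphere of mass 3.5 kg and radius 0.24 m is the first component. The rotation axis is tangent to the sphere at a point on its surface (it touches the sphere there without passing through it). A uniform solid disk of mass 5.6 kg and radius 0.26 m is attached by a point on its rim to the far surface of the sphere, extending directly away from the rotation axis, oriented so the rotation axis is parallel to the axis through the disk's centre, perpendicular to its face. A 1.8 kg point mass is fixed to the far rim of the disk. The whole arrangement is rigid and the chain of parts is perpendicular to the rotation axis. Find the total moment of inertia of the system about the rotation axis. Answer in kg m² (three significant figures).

5.34

Solid sphere: I_cm = (2/5)MR² = (2/5)(3.5)(0.24)² = 0.08064 kg m²; centre at d = 0.24 m, so I = I_cm + Md² gives I = 0.08064 + (3.5)(0.24)² = 0.28224 kg m².
Solid disk: I_cm = (1/2)MR² = (1/2)(5.6)(0.26)² = 0.18928 kg m²; centre at d = 0.24 + 0.24 + 0.26 = 0.74 m, so I = I_cm + Md² gives I = 0.18928 + (5.6)(0.74)² = 3.2558 kg m².
Point mass: I_cm = 0; centre at d = 0.24 + 0.24 + 0.26 + 0.26 = 1 m, so I = I_cm + Md² gives I = 0 + (1.8)(1)² = 1.8 kg m².
Total I = 0.28224 + 3.2558 + 1.8 = 5.3381 kg m².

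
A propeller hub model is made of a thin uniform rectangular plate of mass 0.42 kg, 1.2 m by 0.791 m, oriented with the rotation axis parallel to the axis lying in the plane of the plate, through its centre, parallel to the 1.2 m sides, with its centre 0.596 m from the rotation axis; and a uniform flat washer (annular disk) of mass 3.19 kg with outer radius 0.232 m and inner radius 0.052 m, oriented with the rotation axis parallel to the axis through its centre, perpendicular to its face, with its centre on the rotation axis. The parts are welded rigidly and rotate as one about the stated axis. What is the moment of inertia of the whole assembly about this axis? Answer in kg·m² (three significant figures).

0.261

Rectangular plate: I_cm = (1/12)Mb² = (1/12)(0.42)(0.791)² = 0.021899 kg·m²; centre at d = 0.596 m, so the parallel axis theorem gives I = 0.021899 + (0.42)(0.596)² = 0.17109 kg·m².
Annular disk: I_cm = (1/2)M(R²+r²) = (1/2)(3.19)[(0.232)² + (0.052)²] = 0.090162 kg·m²; axis through the centre, so I = 0.090162 kg·m².
Total I = 0.17109 + 0.090162 = 0.26125 kg·m².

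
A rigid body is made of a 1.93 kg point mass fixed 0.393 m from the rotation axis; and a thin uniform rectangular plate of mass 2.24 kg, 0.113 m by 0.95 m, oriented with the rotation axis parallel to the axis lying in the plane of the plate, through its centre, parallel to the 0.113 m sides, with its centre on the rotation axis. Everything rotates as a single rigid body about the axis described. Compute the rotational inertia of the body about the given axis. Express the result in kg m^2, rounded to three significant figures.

0.467

Point mass: I_cm = 0; centre at d = 0.393 m, so I = I_cm + Md² gives I = 0 + (1.93)(0.393)² = 0.29809 kg m^2.
Rectangular plate: I_cm = (1/12)Mb² = (1/12)(2.24)(0.95)² = 0.16847 kg m^2; axis through the centre, so I = 0.16847 kg m^2.
Total I = 0.29809 + 0.16847 = 0.46655 kg m^2.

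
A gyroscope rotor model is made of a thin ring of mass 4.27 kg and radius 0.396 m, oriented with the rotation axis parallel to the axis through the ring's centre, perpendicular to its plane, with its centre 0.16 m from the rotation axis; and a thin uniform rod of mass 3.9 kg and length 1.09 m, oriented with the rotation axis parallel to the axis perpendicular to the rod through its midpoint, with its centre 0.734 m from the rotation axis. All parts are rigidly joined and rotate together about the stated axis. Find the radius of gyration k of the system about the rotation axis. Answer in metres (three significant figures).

Thin ring: I_cm = MR² = (4.27)(0.396)² = 0.6696 kg m^2; centre at d = 0.16 m, so the parallel axis theorem gives I = 0.6696 + (4.27)(0.16)² = 0.77892 kg m^2.
Thin rod: I_cm = (1/12)ML² = (1/12)(3.9)(1.09)² = 0.38613 kg m^2; centre at d = 0.734 m, so the parallel axis theorem gives I = 0.38613 + (3.9)(0.734)² = 2.4873 kg m^2.
Total I = 3.2662 kg m^2; total mass M = 8.17 kg.
k = √(I/M) = √(3.2662/8.17) = 0.63228 m.

0.632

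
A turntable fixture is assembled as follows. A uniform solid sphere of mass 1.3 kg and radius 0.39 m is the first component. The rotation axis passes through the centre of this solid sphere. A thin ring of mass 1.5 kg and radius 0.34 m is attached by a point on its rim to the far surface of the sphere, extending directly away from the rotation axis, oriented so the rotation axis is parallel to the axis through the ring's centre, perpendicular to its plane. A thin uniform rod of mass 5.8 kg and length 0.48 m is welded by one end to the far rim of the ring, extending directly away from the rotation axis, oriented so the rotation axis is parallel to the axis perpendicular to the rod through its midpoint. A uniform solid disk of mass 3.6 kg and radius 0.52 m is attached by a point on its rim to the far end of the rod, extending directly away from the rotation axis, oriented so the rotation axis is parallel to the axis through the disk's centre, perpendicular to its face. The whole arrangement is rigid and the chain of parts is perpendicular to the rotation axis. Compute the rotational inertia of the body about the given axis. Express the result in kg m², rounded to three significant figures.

Solid sphere: I_cm = (2/5)MR² = (2/5)(1.3)(0.39)² = 0.079092 kg m²; axis through the centre, so I = 0.079092 kg m².
Thin ring: I_cm = MR² = (1.5)(0.34)² = 0.1734 kg m²; centre at d = 0.39 + 0.34 = 0.73 m, so the parallel axis theorem gives I = 0.1734 + (1.5)(0.73)² = 0.97275 kg m².
Thin rod: I_cm = (1/12)ML² = (1/12)(5.8)(0.48)² = 0.11136 kg m²; centre at d = 0.39 + 0.34 + 0.34 + 0.24 = 1.31 m, so the parallel axis theorem gives I = 0.11136 + (5.8)(1.31)² = 10.065 kg m².
Solid disk: I_cm = (1/2)MR² = (1/2)(3.6)(0.52)² = 0.48672 kg m²; centre at d = 0.39 + 0.34 + 0.34 + 0.24 + 0.24 + 0.52 = 2.07 m, so the parallel axis theorem gives I = 0.48672 + (3.6)(2.07)² = 15.912 kg m².
Total I = 0.079092 + 0.97275 + 10.065 + 15.912 = 27.029 kg m².

27.0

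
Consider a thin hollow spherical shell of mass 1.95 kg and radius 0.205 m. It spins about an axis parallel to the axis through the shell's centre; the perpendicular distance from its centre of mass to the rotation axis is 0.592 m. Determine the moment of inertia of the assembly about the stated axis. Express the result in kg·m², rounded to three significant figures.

0.738

I_cm = (2/3)MR² = (2/3)(1.95)(0.205)² = 0.054632 kg·m²; centre at d = 0.592 m, so I = I_cm + Md² gives I = 0.054632 + (1.95)(0.592)² = 0.73804 kg·m².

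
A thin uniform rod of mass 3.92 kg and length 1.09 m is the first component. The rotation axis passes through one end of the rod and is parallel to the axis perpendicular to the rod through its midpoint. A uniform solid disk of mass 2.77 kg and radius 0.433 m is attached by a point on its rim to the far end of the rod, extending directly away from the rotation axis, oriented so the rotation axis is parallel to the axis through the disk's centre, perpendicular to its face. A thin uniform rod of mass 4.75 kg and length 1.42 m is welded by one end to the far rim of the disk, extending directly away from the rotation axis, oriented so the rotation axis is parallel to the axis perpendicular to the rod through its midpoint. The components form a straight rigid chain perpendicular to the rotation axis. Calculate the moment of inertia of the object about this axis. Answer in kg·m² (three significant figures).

42.8

Thin rod: I_cm = (1/12)ML² = (1/12)(3.92)(1.09)² = 0.38811 kg·m²; centre at d = 0.545 m, so the parallel axis theorem gives I = 0.38811 + (3.92)(0.545)² = 1.5525 kg·m².
Solid disk: I_cm = (1/2)MR² = (1/2)(2.77)(0.433)² = 0.25967 kg·m²; centre at d = 0.545 + 0.545 + 0.433 = 1.523 m, so the parallel axis theorem gives I = 0.25967 + (2.77)(1.523)² = 6.6848 kg·m².
Thin rod: I_cm = (1/12)ML² = (1/12)(4.75)(1.42)² = 0.79816 kg·m²; centre at d = 0.545 + 0.545 + 0.433 + 0.433 + 0.71 = 2.666 m, so the parallel axis theorem gives I = 0.79816 + (4.75)(2.666)² = 34.559 kg·m².
Total I = 1.5525 + 6.6848 + 34.559 = 42.796 kg·m².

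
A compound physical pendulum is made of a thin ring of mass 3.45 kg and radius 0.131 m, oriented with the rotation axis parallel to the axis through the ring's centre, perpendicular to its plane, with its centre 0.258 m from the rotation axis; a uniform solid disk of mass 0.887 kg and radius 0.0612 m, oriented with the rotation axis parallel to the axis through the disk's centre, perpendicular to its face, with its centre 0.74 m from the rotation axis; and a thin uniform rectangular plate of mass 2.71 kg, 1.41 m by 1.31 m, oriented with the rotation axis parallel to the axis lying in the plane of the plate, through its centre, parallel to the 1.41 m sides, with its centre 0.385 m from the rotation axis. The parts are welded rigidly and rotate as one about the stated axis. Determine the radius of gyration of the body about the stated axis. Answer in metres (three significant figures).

0.471

Thin ring: I_cm = MR² = (3.45)(0.131)² = 0.059205 kg m²; centre at d = 0.258 m, so the parallel axis theorem gives I = 0.059205 + (3.45)(0.258)² = 0.28885 kg m².
Solid disk: I_cm = (1/2)MR² = (1/2)(0.887)(0.0612)² = 0.0016611 kg m²; centre at d = 0.74 m, so the parallel axis theorem gives I = 0.0016611 + (0.887)(0.74)² = 0.48738 kg m².
Rectangular plate: I_cm = (1/12)Mb² = (1/12)(2.71)(1.31)² = 0.38755 kg m²; centre at d = 0.385 m, so the parallel axis theorem gives I = 0.38755 + (2.71)(0.385)² = 0.78924 kg m².
Total I = 1.5655 kg m²; total mass M = 7.047 kg.
k = √(I/M) = √(1.5655/7.047) = 0.47133 m.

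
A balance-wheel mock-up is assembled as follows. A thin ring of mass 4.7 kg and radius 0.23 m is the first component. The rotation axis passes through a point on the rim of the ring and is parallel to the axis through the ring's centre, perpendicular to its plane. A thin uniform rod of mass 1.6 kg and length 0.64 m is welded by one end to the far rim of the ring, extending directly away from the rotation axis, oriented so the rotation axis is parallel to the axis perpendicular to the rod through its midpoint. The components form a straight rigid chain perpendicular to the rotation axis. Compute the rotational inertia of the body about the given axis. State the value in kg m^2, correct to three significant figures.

1.53

Thin ring: I_cm = MR² = (4.7)(0.23)² = 0.24863 kg m^2; centre at d = 0.23 m, so I = I_cm + Md² gives I = 0.24863 + (4.7)(0.23)² = 0.49726 kg m^2.
Thin rod: I_cm = (1/12)ML² = (1/12)(1.6)(0.64)² = 0.054613 kg m^2; centre at d = 0.23 + 0.23 + 0.32 = 0.78 m, so I = I_cm + Md² gives I = 0.054613 + (1.6)(0.78)² = 1.0281 kg m^2.
Total I = 0.49726 + 1.0281 = 1.5253 kg m^2.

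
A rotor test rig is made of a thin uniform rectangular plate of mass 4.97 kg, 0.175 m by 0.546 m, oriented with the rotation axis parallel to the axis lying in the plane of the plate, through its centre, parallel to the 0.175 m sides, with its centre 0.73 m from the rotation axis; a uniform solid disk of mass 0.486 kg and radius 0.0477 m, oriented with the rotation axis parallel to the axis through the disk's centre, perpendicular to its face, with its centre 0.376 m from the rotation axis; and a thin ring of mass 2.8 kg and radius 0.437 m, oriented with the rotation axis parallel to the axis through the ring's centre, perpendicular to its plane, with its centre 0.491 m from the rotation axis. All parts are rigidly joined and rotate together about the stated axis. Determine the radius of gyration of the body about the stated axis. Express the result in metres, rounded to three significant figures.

Rectangular plate: I_cm = (1/12)Mb² = (1/12)(4.97)(0.546)² = 0.12347 kg·m²; centre at d = 0.73 m, so the parallel axis theorem gives I = 0.12347 + (4.97)(0.73)² = 2.772 kg·m².
Solid disk: I_cm = (1/2)MR² = (1/2)(0.486)(0.0477)² = 0.0005529 kg·m²; centre at d = 0.376 m, so the parallel axis theorem gives I = 0.0005529 + (0.486)(0.376)² = 0.069262 kg·m².
Thin ring: I_cm = MR² = (2.8)(0.437)² = 0.53471 kg·m²; centre at d = 0.491 m, so the parallel axis theorem gives I = 0.53471 + (2.8)(0.491)² = 1.2097 kg·m².
Total I = 4.051 kg·m²; total mass M = 8.256 kg.
k = √(I/M) = √(4.051/8.256) = 0.70048 m.

0.700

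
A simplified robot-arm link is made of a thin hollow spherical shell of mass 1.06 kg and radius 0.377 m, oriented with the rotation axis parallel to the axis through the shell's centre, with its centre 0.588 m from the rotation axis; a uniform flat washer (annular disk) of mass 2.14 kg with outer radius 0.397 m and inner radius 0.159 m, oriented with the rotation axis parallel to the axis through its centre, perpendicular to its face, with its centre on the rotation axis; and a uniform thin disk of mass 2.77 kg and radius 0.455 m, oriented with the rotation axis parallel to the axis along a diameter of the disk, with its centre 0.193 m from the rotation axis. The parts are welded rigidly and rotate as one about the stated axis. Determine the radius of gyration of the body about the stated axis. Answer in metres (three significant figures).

0.390

Spherical shell: I_cm = (2/3)MR² = (2/3)(1.06)(0.377)² = 0.10044 kg·m²; centre at d = 0.588 m, so I = I_cm + Md² gives I = 0.10044 + (1.06)(0.588)² = 0.46693 kg·m².
Annular disk: I_cm = (1/2)M(R²+r²) = (1/2)(2.14)[(0.397)² + (0.159)²] = 0.19569 kg·m²; axis through the centre, so I = 0.19569 kg·m².
Thin disk: I_cm = (1/4)MR² = (1/4)(2.77)(0.455)² = 0.14336 kg·m²; centre at d = 0.193 m, so I = I_cm + Md² gives I = 0.14336 + (2.77)(0.193)² = 0.24654 kg·m².
Total I = 0.90916 kg·m²; total mass M = 5.97 kg.
k = √(I/M) = √(0.90916/5.97) = 0.39024 m.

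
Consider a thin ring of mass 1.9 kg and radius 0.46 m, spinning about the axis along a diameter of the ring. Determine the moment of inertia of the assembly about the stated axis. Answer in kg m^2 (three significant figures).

I_cm = (1/2)MR² = (1/2)(1.9)(0.46)² = 0.20102 kg m^2; axis through the centre, so I = 0.20102 kg m^2.

0.201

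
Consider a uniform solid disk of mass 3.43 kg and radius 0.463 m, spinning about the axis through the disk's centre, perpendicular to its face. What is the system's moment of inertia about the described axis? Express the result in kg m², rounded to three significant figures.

I_cm = (1/2)MR² = (1/2)(3.43)(0.463)² = 0.36764 kg m²; axis through the centre, so I = 0.36764 kg m².

0.368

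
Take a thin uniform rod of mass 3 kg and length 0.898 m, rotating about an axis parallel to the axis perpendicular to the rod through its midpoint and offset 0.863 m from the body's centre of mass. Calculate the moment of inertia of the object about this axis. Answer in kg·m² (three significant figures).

I_cm = (1/12)ML² = (1/12)(3)(0.898)² = 0.2016 kg·m²; centre at d = 0.863 m, so the parallel axis theorem gives I = 0.2016 + (3)(0.863)² = 2.4359 kg·m².

2.44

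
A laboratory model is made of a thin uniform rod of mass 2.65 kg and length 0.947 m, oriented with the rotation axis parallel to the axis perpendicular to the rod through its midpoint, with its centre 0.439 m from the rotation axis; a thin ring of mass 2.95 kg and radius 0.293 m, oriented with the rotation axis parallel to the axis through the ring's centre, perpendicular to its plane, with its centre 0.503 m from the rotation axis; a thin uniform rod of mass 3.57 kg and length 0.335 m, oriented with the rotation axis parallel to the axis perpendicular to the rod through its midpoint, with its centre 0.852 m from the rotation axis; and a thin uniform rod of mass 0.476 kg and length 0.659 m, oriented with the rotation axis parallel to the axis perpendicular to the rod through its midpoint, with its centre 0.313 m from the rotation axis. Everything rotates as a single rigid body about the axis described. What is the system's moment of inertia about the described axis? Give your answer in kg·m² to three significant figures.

4.40

Thin rod: I_cm = (1/12)ML² = (1/12)(2.65)(0.947)² = 0.19805 kg·m²; centre at d = 0.439 m, so I = I_cm + Md² gives I = 0.19805 + (2.65)(0.439)² = 0.70876 kg·m².
Thin ring: I_cm = MR² = (2.95)(0.293)² = 0.25325 kg·m²; centre at d = 0.503 m, so I = I_cm + Md² gives I = 0.25325 + (2.95)(0.503)² = 0.99963 kg·m².
Thin rod: I_cm = (1/12)ML² = (1/12)(3.57)(0.335)² = 0.033387 kg·m²; centre at d = 0.852 m, so I = I_cm + Md² gives I = 0.033387 + (3.57)(0.852)² = 2.6249 kg·m².
Thin rod: I_cm = (1/12)ML² = (1/12)(0.476)(0.659)² = 0.017226 kg·m²; centre at d = 0.313 m, so I = I_cm + Md² gives I = 0.017226 + (0.476)(0.313)² = 0.06386 kg·m².
Total I = 0.70876 + 0.99963 + 2.6249 + 0.06386 = 4.3971 kg·m².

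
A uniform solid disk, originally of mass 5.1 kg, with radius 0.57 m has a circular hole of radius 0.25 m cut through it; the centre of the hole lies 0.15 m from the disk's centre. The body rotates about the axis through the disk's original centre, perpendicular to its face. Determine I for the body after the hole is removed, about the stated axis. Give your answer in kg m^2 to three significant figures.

Unpierced body about its centre: I₀ = (1/2)MR² = (1/2)(5.1)(0.57)² = 0.82849 kg m^2.
The removed disk has mass m = M·(r/R)² = (5.1)(0.25/0.57)² = 0.98107 kg (same uniform areal density).
Its moment of inertia about the rotation axis (parallel-axis theorem): I_hole = (1/2)mr² + md² = (1/2)(0.98107)(0.25)² + (0.98107)(0.15)² = 0.052733 kg m^2.
Treating the hole as negative mass, I = I₀ − I_hole = 0.82849 − 0.052733 = 0.77576 kg m^2.

0.776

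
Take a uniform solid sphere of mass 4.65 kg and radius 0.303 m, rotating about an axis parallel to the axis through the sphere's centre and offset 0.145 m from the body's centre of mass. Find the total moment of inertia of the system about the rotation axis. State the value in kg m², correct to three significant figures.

0.269

I_cm = (2/5)MR² = (2/5)(4.65)(0.303)² = 0.17076 kg m²; centre at d = 0.145 m, so the parallel axis theorem gives I = 0.17076 + (4.65)(0.145)² = 0.26853 kg m².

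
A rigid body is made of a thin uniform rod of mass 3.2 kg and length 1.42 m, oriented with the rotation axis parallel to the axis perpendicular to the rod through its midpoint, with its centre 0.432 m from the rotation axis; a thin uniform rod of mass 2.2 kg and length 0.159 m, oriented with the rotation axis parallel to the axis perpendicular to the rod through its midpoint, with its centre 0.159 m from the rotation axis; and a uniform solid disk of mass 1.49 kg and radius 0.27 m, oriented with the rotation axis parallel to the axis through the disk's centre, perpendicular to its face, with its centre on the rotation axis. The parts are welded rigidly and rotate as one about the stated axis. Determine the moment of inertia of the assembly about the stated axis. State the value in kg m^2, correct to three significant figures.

Thin rod: I_cm = (1/12)ML² = (1/12)(3.2)(1.42)² = 0.53771 kg m^2; centre at d = 0.432 m, so the parallel axis theorem gives I = 0.53771 + (3.2)(0.432)² = 1.1349 kg m^2.
Thin rod: I_cm = (1/12)ML² = (1/12)(2.2)(0.159)² = 0.0046349 kg m^2; centre at d = 0.159 m, so the parallel axis theorem gives I = 0.0046349 + (2.2)(0.159)² = 0.060253 kg m^2.
Solid disk: I_cm = (1/2)MR² = (1/2)(1.49)(0.27)² = 0.054311 kg m^2; axis through the centre, so I = 0.054311 kg m^2.
Total I = 1.1349 + 0.060253 + 0.054311 = 1.2495 kg m^2.

1.25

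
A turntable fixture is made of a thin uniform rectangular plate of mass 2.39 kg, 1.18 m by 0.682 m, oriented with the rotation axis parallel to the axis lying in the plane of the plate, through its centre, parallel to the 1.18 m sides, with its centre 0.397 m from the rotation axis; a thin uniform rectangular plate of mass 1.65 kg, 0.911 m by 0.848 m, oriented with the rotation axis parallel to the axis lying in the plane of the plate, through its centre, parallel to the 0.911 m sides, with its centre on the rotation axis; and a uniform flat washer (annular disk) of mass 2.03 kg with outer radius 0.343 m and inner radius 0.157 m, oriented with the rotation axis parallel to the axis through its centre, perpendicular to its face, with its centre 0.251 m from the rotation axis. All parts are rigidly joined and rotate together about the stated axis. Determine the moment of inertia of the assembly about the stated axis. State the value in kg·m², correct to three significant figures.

Rectangular plate: I_cm = (1/12)Mb² = (1/12)(2.39)(0.682)² = 0.092637 kg·m²; centre at d = 0.397 m, so the parallel axis theorem gives I = 0.092637 + (2.39)(0.397)² = 0.46932 kg·m².
Rectangular plate: I_cm = (1/12)Mb² = (1/12)(1.65)(0.848)² = 0.098877 kg·m²; axis through the centre, so I = 0.098877 kg·m².
Annular disk: I_cm = (1/2)M(R²+r²) = (1/2)(2.03)[(0.343)² + (0.157)²] = 0.14443 kg·m²; centre at d = 0.251 m, so the parallel axis theorem gives I = 0.14443 + (2.03)(0.251)² = 0.27232 kg·m².
Total I = 0.46932 + 0.098877 + 0.27232 = 0.84052 kg·m².

0.841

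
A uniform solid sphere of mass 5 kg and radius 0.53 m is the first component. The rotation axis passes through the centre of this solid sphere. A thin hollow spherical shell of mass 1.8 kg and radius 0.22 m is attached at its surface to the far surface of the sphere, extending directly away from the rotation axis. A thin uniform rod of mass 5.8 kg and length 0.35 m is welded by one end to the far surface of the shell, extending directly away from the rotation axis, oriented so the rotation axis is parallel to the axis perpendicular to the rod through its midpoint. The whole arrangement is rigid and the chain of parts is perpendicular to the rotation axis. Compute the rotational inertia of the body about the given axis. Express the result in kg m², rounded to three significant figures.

9.30

Solid sphere: I_cm = (2/5)MR² = (2/5)(5)(0.53)² = 0.5618 kg m²; axis through the centre, so I = 0.5618 kg m².
Spherical shell: I_cm = (2/3)MR² = (2/3)(1.8)(0.22)² = 0.05808 kg m²; centre at d = 0.53 + 0.22 = 0.75 m, so I = I_cm + Md² gives I = 0.05808 + (1.8)(0.75)² = 1.0706 kg m².
Thin rod: I_cm = (1/12)ML² = (1/12)(5.8)(0.35)² = 0.059208 kg m²; centre at d = 0.53 + 0.22 + 0.22 + 0.175 = 1.145 m, so I = I_cm + Md² gives I = 0.059208 + (5.8)(1.145)² = 7.6632 kg m².
Total I = 0.5618 + 1.0706 + 7.6632 = 9.2955 kg m².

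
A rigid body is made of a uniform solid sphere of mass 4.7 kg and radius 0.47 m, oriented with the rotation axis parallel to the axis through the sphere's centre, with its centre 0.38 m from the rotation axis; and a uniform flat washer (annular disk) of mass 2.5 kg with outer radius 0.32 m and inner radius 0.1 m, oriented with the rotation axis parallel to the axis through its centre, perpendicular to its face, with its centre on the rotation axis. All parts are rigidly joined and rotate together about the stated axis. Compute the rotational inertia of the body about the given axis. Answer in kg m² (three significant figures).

Solid sphere: I_cm = (2/5)MR² = (2/5)(4.7)(0.47)² = 0.41529 kg m²; centre at d = 0.38 m, so I = I_cm + Md² gives I = 0.41529 + (4.7)(0.38)² = 1.094 kg m².
Annular disk: I_cm = (1/2)M(R²+r²) = (1/2)(2.5)[(0.32)² + (0.1)²] = 0.1405 kg m²; axis through the centre, so I = 0.1405 kg m².
Total I = 1.094 + 0.1405 = 1.2345 kg m².

1.23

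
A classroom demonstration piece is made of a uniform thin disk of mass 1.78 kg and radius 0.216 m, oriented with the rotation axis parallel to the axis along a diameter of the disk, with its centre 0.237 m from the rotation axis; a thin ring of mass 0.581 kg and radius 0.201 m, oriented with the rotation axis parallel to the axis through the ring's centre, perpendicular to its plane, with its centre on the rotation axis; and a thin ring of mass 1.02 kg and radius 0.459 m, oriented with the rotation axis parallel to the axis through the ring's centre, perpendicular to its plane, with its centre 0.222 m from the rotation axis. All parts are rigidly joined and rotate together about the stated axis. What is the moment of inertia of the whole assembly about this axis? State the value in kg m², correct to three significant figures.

Thin disk: I_cm = (1/4)MR² = (1/4)(1.78)(0.216)² = 0.020762 kg m²; centre at d = 0.237 m, so I = I_cm + Md² gives I = 0.020762 + (1.78)(0.237)² = 0.12074 kg m².
Thin ring: I_cm = MR² = (0.581)(0.201)² = 0.023473 kg m²; axis through the centre, so I = 0.023473 kg m².
Thin ring: I_cm = MR² = (1.02)(0.459)² = 0.21489 kg m²; centre at d = 0.222 m, so I = I_cm + Md² gives I = 0.21489 + (1.02)(0.222)² = 0.26516 kg m².
Total I = 0.12074 + 0.023473 + 0.26516 = 0.40938 kg m².

0.409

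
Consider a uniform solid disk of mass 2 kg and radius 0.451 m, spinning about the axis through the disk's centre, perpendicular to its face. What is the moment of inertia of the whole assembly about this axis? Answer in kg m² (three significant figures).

0.203

I_cm = (1/2)MR² = (1/2)(2)(0.451)² = 0.2034 kg m²; axis through the centre, so I = 0.2034 kg m².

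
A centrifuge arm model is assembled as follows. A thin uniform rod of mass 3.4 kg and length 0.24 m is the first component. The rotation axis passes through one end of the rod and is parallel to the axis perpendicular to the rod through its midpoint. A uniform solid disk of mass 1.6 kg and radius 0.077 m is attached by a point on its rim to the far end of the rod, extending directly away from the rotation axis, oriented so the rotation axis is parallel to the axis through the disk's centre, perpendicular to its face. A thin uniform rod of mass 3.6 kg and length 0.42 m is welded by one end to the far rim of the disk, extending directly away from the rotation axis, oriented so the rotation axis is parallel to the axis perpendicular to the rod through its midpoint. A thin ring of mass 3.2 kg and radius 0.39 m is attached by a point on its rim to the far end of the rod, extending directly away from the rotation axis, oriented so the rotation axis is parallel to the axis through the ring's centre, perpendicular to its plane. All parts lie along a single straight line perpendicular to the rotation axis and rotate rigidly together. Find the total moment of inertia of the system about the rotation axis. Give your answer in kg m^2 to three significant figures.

6.72

Thin rod: I_cm = (1/12)ML² = (1/12)(3.4)(0.24)² = 0.01632 kg m^2; centre at d = 0.12 m, so the parallel axis theorem gives I = 0.01632 + (3.4)(0.12)² = 0.06528 kg m^2.
Solid disk: I_cm = (1/2)MR² = (1/2)(1.6)(0.077)² = 0.0047432 kg m^2; centre at d = 0.12 + 0.12 + 0.077 = 0.317 m, so the parallel axis theorem gives I = 0.0047432 + (1.6)(0.317)² = 0.16553 kg m^2.
Thin rod: I_cm = (1/12)ML² = (1/12)(3.6)(0.42)² = 0.05292 kg m^2; centre at d = 0.12 + 0.12 + 0.077 + 0.077 + 0.21 = 0.604 m, so the parallel axis theorem gives I = 0.05292 + (3.6)(0.604)² = 1.3663 kg m^2.
Thin ring: I_cm = MR² = (3.2)(0.39)² = 0.48672 kg m^2; centre at d = 0.12 + 0.12 + 0.077 + 0.077 + 0.21 + 0.21 + 0.39 = 1.204 m, so the parallel axis theorem gives I = 0.48672 + (3.2)(1.204)² = 5.1255 kg m^2.
Total I = 0.06528 + 0.16553 + 1.3663 + 5.1255 = 6.7226 kg m^2.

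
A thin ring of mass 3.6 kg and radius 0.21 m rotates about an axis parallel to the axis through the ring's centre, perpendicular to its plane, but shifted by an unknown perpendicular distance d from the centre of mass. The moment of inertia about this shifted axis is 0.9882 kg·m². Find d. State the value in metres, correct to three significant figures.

About the centre-of-mass axis, I_cm = MR² = (3.6)(0.21)² = 0.15876 kg·m².
Parallel axis theorem: I = I_cm + Md², so Md² = 0.9882 − 0.15876 = 0.82944 kg·m².
d = √(0.82944 / 3.6) = 0.48 m.

0.480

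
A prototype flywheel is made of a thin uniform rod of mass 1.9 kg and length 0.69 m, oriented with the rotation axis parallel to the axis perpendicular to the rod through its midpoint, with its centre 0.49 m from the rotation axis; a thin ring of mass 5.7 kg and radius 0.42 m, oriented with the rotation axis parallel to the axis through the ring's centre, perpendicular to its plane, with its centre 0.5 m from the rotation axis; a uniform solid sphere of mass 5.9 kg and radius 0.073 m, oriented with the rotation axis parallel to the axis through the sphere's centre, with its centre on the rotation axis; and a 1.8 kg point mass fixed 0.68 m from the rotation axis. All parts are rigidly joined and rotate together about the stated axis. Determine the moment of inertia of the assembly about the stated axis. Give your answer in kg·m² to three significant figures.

3.81

Thin rod: I_cm = (1/12)ML² = (1/12)(1.9)(0.69)² = 0.075382 kg·m²; centre at d = 0.49 m, so the parallel axis theorem gives I = 0.075382 + (1.9)(0.49)² = 0.53157 kg·m².
Thin ring: I_cm = MR² = (5.7)(0.42)² = 1.0055 kg·m²; centre at d = 0.5 m, so the parallel axis theorem gives I = 1.0055 + (5.7)(0.5)² = 2.4305 kg·m².
Solid sphere: I_cm = (2/5)MR² = (2/5)(5.9)(0.073)² = 0.012576 kg·m²; axis through the centre, so I = 0.012576 kg·m².
Point mass: I_cm = 0; centre at d = 0.68 m, so the parallel axis theorem gives I = 0 + (1.8)(0.68)² = 0.83232 kg·m².
Total I = 0.53157 + 2.4305 + 0.012576 + 0.83232 = 3.8069 kg·m².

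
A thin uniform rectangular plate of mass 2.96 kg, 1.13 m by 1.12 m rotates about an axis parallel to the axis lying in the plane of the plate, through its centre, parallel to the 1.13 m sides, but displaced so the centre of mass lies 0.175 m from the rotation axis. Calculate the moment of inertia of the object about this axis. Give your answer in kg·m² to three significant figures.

0.400

I_cm = (1/12)Mb² = (1/12)(2.96)(1.12)² = 0.30942 kg·m²; centre at d = 0.175 m, so I = I_cm + Md² gives I = 0.30942 + (2.96)(0.175)² = 0.40007 kg·m².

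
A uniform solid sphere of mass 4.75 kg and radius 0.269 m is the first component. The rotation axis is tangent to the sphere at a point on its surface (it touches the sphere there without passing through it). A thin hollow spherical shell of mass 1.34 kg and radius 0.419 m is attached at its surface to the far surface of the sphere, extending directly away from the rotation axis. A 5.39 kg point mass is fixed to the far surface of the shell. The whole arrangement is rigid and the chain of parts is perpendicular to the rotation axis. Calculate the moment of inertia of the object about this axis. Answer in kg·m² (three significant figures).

Solid sphere: I_cm = (2/5)MR² = (2/5)(4.75)(0.269)² = 0.13749 kg·m²; centre at d = 0.269 m, so I = I_cm + Md² gives I = 0.13749 + (4.75)(0.269)² = 0.4812 kg·m².
Spherical shell: I_cm = (2/3)MR² = (2/3)(1.34)(0.419)² = 0.15683 kg·m²; centre at d = 0.269 + 0.269 + 0.419 = 0.957 m, so I = I_cm + Md² gives I = 0.15683 + (1.34)(0.957)² = 1.3841 kg·m².
Point mass: I_cm = 0; centre at d = 0.269 + 0.269 + 0.419 + 0.419 = 1.376 m, so I = I_cm + Md² gives I = 0 + (5.39)(1.376)² = 10.205 kg·m².
Total I = 0.4812 + 1.3841 + 10.205 = 12.071 kg·m².

12.1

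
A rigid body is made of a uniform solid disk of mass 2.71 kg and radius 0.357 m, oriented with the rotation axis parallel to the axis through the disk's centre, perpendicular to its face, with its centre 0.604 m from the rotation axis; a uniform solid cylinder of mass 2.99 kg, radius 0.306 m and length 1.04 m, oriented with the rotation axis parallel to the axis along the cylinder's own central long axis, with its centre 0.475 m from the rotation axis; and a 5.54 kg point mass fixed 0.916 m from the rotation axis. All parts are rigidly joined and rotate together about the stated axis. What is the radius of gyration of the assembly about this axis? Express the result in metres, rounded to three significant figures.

0.768

Solid disk: I_cm = (1/2)MR² = (1/2)(2.71)(0.357)² = 0.17269 kg m²; centre at d = 0.604 m, so the parallel axis theorem gives I = 0.17269 + (2.71)(0.604)² = 1.1613 kg m².
Solid cylinder: I_cm = (1/2)MR² = (1/2)(2.99)(0.306)² = 0.13999 kg m²; centre at d = 0.475 m, so the parallel axis theorem gives I = 0.13999 + (2.99)(0.475)² = 0.8146 kg m².
Point mass: I_cm = 0; centre at d = 0.916 m, so the parallel axis theorem gives I = 0 + (5.54)(0.916)² = 4.6484 kg m².
Total I = 6.6243 kg m²; total mass M = 11.24 kg.
k = √(I/M) = √(6.6243/11.24) = 0.76769 m.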